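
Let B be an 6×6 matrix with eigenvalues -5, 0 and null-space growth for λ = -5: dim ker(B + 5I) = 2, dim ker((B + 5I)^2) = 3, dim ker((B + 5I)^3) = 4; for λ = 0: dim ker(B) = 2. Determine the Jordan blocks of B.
Jordan blocks: (-5, 3), (-5, 1), (0, 1), (0, 1)

λ = -5: successive nullity increments [2, 1, 1] count blocks of size ≥ k; block sizes are [3, 1].
λ = 0: successive nullity increments [2] count blocks of size ≥ k; block sizes are [1, 1].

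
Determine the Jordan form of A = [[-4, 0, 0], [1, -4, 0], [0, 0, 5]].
The characteristic polynomial is det(xI - A) = (x - 5)(x + 4)^2, so the eigenvalues are -4 (algebraic multiplicity 2), 5 (algebraic multiplicity 1).

For λ = -4: rank(A + 4I) = 2, rank((A + 4I)^2) = 1. The eigenspace has dimension 3 - 2 = 1, so there is 1 Jordan block; the rank sequence gives block sizes [2].

For λ = 5: algebraic multiplicity 1 gives one 1×1 block.

Assembling the blocks gives the Jordan form J above.

J = [[-4, 1, 0], [0, -4, 0], [0, 0, 5]]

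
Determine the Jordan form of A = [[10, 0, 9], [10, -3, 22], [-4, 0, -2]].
The characteristic polynomial is det(xI - A) = (x - 4)^2(x + 3), so the eigenvalues are -3 (algebraic multiplicity 1), 4 (algebraic multiplicity 2).

For λ = -3: algebraic multiplicity 1 gives one 1×1 block.

For λ = 4: rank(A - 4I) = 2, rank((A - 4I)^2) = 1. The eigenspace has dimension 3 - 2 = 1, so there is 1 Jordan block; the rank sequence gives block sizes [2].

Assembling the blocks gives the Jordan form J above.

J = [[-3, 0, 0], [0, 4, 1], [0, 0, 4]]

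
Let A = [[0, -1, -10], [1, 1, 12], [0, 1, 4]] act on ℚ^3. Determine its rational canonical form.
R = [[0, 0, -6], [1, 0, 7], [0, 1, 5]]

The invariant factors of A (the non-unit diagonal entries of the Smith normal form of xI - A over ℚ[x]) are (x - 6)(x^2 + x - 1), each dividing the next. The characteristic polynomial is their product, (x - 6)(x^2 + x - 1).

The rational canonical form is the block-diagonal matrix of companion matrices C(f_i):
R = [[0, 0, -6], [1, 0, 7], [0, 1, 5]].

Note the characteristic polynomial does not split into linear factors over ℚ, so A has no Jordan form over ℚ; the rational canonical form exists over any field.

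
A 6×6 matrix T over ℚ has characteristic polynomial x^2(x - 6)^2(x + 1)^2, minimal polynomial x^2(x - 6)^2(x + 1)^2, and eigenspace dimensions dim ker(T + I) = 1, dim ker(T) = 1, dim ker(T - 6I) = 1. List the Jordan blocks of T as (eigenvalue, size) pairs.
Jordan blocks: (-1, 2), (0, 2), (6, 2)

λ = -1: algebraic multiplicity 2 (exponent in χ_T), largest block size 2 (exponent in m_T), 1 block (geometric multiplicity). This forces block sizes [2].
λ = 0: algebraic multiplicity 2 (exponent in χ_T), largest block size 2 (exponent in m_T), 1 block (geometric multiplicity). This forces block sizes [2].
λ = 6: algebraic multiplicity 2 (exponent in χ_T), largest block size 2 (exponent in m_T), 1 block (geometric multiplicity). This forces block sizes [2].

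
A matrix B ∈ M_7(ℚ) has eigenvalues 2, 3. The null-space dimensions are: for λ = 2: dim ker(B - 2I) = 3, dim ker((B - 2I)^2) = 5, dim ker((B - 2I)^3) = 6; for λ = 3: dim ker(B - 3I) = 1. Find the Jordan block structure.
Jordan blocks: (2, 3), (2, 2), (2, 1), (3, 1)

λ = 2: successive nullity increments [3, 2, 1] count blocks of size ≥ k; block sizes are [3, 2, 1].
λ = 3: successive nullity increments [1] count blocks of size ≥ k; block sizes are [1].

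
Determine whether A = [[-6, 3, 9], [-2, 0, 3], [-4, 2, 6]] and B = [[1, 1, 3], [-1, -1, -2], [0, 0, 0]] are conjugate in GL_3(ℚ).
Yes.

Two matrices over a field are similar if and only if they have the same invariant factors.

Both A and B have characteristic polynomial x^3 and minimal polynomial x^3. Computing further, both have invariant factors x^3. Hence A and B are similar.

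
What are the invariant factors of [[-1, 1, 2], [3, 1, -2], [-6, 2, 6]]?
The Jordan structure of A has elementary divisors (x - 2)^2, (x - 2). Arranging the block sizes at each eigenvalue in decreasing order and taking row products gives the invariant factors.

Invariant factors (smallest first, each dividing the next): x - 2, (x - 2)^2.

Check: the last factor (x - 2)^2 is the minimal polynomial, and the product (x - 2)^3 is the characteristic polynomial.

x - 2, (x - 2)^2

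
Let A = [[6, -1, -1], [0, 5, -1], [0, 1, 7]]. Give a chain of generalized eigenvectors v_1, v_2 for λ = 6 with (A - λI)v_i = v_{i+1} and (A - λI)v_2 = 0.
We seek v_1 ∈ ker((A - 6I)^2) \ ker(A - 6I), then set v_{i+1} = (A - 6I) v_i.

One such chain is v_1 = [[2, 1, 0]]^T, v_2 = [[-1, -1, 1]]^T. Check: (A - 6I) v_2 = [[0, 0, 0]]^T = 0.

v_1 = [[2, 1, 0]]^T, v_2 = [[-1, -1, 1]]^T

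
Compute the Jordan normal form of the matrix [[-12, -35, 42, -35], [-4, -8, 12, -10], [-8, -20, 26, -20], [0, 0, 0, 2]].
J = [[2, 1, 0, 0], [0, 2, 0, 0], [0, 0, 2, 0], [0, 0, 0, 2]]

The characteristic polynomial is det(xI - A) = (x - 2)^4, so the eigenvalues are 2 (algebraic multiplicity 4).

For λ = 2: rank(A - 2I) = 1, rank((A - 2I)^2) = 0. The eigenspace has dimension 4 - 1 = 3, so there are 3 Jordan blocks; the rank sequence gives block sizes [2, 1, 1].

Assembling the blocks gives the Jordan form J above.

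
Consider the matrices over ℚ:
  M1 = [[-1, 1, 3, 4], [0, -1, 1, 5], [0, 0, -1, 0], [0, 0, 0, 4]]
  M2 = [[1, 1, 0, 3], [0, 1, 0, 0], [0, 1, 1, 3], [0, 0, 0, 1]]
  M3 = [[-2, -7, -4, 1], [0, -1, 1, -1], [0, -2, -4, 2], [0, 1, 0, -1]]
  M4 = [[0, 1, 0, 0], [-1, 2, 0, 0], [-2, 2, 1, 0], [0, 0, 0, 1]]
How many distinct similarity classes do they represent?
Characteristic polynomials: χ_{M1} = (x - 4)(x + 1)^3, χ_{M2} = (x - 1)^4, χ_{M3} = (x + 2)^4, χ_{M4} = (x - 1)^4.

{M1}: invariant factors (x - 4)(x + 1)^3.

{M2, M4}: invariant factors x - 1, x - 1, (x - 1)^2.

{M3}: invariant factors x + 2, (x + 2)^3.

Matrices are similar if and only if their invariant-factor lists agree; the partition into similarity classes is {M1}, {M2, M4}, {M3}.

3 classes: {M1}, {M2, M4}, {M3}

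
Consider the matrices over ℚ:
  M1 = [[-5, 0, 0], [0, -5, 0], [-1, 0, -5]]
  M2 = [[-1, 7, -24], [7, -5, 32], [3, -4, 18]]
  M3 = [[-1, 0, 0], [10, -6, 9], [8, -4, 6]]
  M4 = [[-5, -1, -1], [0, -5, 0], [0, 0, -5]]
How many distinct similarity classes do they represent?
3 classes: {M1, M4}, {M2}, {M3}

Characteristic polynomials: χ_{M1} = (x + 5)^3, χ_{M2} = (x - 4)^3, χ_{M3} = x^2(x + 1), χ_{M4} = (x + 5)^3.

{M1, M4}: invariant factors x + 5, (x + 5)^2.

{M2}: invariant factors (x - 4)^3.

{M3}: invariant factors x^2(x + 1).

Matrices are similar if and only if their invariant-factor lists agree; the partition into similarity classes is {M1, M4}, {M2}, {M3}.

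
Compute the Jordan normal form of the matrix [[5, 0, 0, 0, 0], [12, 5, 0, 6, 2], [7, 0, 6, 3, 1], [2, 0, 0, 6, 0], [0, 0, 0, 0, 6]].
J = [[5, 0, 0, 0, 0], [0, 5, 0, 0, 0], [0, 0, 6, 1, 0], [0, 0, 0, 6, 0], [0, 0, 0, 0, 6]]

The characteristic polynomial is det(xI - A) = (x - 6)^3(x - 5)^2, so the eigenvalues are 5 (algebraic multiplicity 2), 6 (algebraic multiplicity 3).

For λ = 5: rank(A - 5I) = 3. The eigenspace has dimension 5 - 3 = 2, so there are 2 Jordan blocks; the rank sequence gives block sizes [1, 1].

For λ = 6: rank(A - 6I) = 3, rank((A - 6I)^2) = 2. The eigenspace has dimension 5 - 3 = 2, so there are 2 Jordan blocks; the rank sequence gives block sizes [2, 1].

Assembling the blocks gives the Jordan form J above.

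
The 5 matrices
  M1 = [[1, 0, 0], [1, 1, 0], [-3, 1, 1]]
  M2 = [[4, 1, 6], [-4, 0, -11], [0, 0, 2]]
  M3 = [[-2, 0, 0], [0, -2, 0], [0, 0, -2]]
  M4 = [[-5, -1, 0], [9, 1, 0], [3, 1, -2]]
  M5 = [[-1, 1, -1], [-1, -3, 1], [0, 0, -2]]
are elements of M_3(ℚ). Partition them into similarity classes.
Characteristic polynomials: χ_{M1} = (x - 1)^3, χ_{M2} = (x - 2)^3, χ_{M3} = (x + 2)^3, χ_{M4} = (x + 2)^3, χ_{M5} = (x + 2)^3.

{M1}: invariant factors (x - 1)^3.

{M2}: invariant factors (x - 2)^3.

{M3}: invariant factors x + 2, x + 2, x + 2.

{M4, M5}: invariant factors x + 2, (x + 2)^2.

Matrices are similar if and only if their invariant-factor lists agree; the partition into similarity classes is {M1}, {M2}, {M3}, {M4, M5}.

4 classes: {M1}, {M2}, {M3}, {M4, M5}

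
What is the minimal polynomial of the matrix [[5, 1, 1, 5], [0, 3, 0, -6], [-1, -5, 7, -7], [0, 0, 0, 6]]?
m_A(x) = (x - 6)^2(x - 3)

The characteristic polynomial factors as (x - 6)^3(x - 3). The minimal polynomial is ∏(x - λ)^{k_λ} where k_λ is the size of the largest Jordan block at λ.

For λ = 3: rank(A - 3I) = 3, and the largest Jordan block has size 1 (the smallest k with rank((A - 3I)^k) = rank((A - 3I)^(k+1))).
For λ = 6: rank(A - 6I) = 2, and the largest Jordan block has size 2 (the smallest k with rank((A - 6I)^k) = rank((A - 6I)^(k+1))).

So m_A(x) = (x - 6)^2(x - 3).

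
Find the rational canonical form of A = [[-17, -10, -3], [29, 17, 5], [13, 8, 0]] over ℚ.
R = [[0, 0, -3], [1, 0, 0], [0, 1, 0]]

The invariant factors of A (the non-unit diagonal entries of the Smith normal form of xI - A over ℚ[x]) are x^3 + 3, each dividing the next. The characteristic polynomial is their product, x^3 + 3.

The rational canonical form is the block-diagonal matrix of companion matrices C(f_i):
R = [[0, 0, -3], [1, 0, 0], [0, 1, 0]].

Note the characteristic polynomial does not split into linear factors over ℚ, so A has no Jordan form over ℚ; the rational canonical form exists over any field.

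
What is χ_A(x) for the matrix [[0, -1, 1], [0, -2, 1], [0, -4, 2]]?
χ_A(x) = x^3

xI - A = [[x, 1, -1], [0, x + 2, -1], [0, 4, x - 2]].

Expanding det(xI - A) along the first row:
det(xI - A) = + (x)·det([[x + 2, -1], [4, x - 2]]) - (1)·det([[0, -1], [0, x - 2]]) + (-1)·det([[0, x + 2], [0, 4]]).

Evaluating gives χ_A(x) = x^3.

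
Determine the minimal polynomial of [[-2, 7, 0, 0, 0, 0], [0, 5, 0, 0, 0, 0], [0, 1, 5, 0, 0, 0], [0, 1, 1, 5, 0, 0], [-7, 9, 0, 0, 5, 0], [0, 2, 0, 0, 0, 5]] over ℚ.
The characteristic polynomial factors as (x - 5)^5(x + 2). The minimal polynomial is ∏(x - λ)^{k_λ} where k_λ is the size of the largest Jordan block at λ.

For λ = -2: rank(A + 2I) = 5, and the largest Jordan block has size 1 (the smallest k with rank((A + 2I)^k) = rank((A + 2I)^(k+1))).
For λ = 5: rank(A - 5I) = 3, and the largest Jordan block has size 3 (the smallest k with rank((A - 5I)^k) = rank((A - 5I)^(k+1))).

So m_A(x) = (x - 5)^3(x + 2).

m_A(x) = (x - 5)^3(x + 2)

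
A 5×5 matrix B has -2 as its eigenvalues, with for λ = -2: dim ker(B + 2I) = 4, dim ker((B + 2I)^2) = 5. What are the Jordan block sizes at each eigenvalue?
Jordan blocks: (-2, 2), (-2, 1), (-2, 1), (-2, 1)

λ = -2: successive nullity increments [4, 1] count blocks of size ≥ k; block sizes are [2, 1, 1, 1].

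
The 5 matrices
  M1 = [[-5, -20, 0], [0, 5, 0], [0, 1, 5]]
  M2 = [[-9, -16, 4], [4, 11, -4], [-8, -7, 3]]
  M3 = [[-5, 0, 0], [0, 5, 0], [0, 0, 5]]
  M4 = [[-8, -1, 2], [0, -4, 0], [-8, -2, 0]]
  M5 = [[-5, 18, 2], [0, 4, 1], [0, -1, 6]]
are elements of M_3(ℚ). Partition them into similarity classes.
Characteristic polynomials: χ_{M1} = (x - 5)^2(x + 5), χ_{M2} = (x - 5)^2(x + 5), χ_{M3} = (x - 5)^2(x + 5), χ_{M4} = (x + 4)^3, χ_{M5} = (x - 5)^2(x + 5).

{M1, M2, M5}: invariant factors (x - 5)^2(x + 5).

{M3}: invariant factors x - 5, (x - 5)(x + 5).

{M4}: invariant factors x + 4, (x + 4)^2.

Matrices are similar if and only if their invariant-factor lists agree; the partition into similarity classes is {M1, M2, M5}, {M3}, {M4}.

3 classes: {M1, M2, M5}, {M3}, {M4}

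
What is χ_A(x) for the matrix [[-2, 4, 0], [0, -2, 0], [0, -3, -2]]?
xI - A = [[x + 2, -4, 0], [0, x + 2, 0], [0, 3, x + 2]].

Expanding det(xI - A) along the first row:
det(xI - A) = + (x + 2)·det([[x + 2, 0], [3, x + 2]]) - (-4)·det([[0, 0], [0, x + 2]]) + (0)·det([[0, x + 2], [0, 3]]).

Evaluating gives χ_A(x) = x^3 + 6x^2 + 12x + 8 = (x + 2)^3.

χ_A(x) = (x + 2)^3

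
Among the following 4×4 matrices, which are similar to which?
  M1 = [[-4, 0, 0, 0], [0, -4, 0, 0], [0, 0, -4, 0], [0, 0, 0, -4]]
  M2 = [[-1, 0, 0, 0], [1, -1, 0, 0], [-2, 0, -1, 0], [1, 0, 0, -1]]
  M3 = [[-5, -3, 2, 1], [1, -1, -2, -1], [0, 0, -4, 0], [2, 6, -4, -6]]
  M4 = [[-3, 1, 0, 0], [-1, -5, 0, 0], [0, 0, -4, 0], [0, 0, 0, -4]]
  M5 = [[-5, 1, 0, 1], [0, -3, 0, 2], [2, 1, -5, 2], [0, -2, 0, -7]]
4 classes: {M1}, {M2}, {M3, M4}, {M5}

Characteristic polynomials: χ_{M1} = (x + 4)^4, χ_{M2} = (x + 1)^4, χ_{M3} = (x + 4)^4, χ_{M4} = (x + 4)^4, χ_{M5} = (x + 5)^4.

{M1}: invariant factors x + 4, x + 4, x + 4, x + 4.

{M2}: invariant factors x + 1, x + 1, (x + 1)^2.

{M3, M4}: invariant factors x + 4, x + 4, (x + 4)^2.

{M5}: invariant factors (x + 5)^2, (x + 5)^2.

Matrices are similar if and only if their invariant-factor lists agree; the partition into similarity classes is {M1}, {M2}, {M3, M4}, {M5}.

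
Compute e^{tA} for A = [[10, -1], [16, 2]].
A has Jordan form J = [[6, 1], [0, 6]] with A = PJP^{-1}, so e^{tA} = P e^{tJ} P^{-1}.

For a Jordan block J_k(λ), e^{tJ_k(λ)} = e^{λt} · (I + tN + t^2 N^2/2! + ... + t^{k-1} N^{k-1}/(k-1)!) where N is the nilpotent superdiagonal part.

Assembling the blocks and conjugating back gives the entries of e^{tA} as shown above.

e^{tA} = [[(4*t + 1)*e^{6*t}, -t*e^{6*t}], [16*t*e^{6*t}, (1 - 4*t)*e^{6*t}]]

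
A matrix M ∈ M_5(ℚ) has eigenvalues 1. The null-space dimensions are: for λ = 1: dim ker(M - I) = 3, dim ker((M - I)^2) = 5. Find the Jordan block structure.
Jordan blocks: (1, 2), (1, 2), (1, 1)

λ = 1: successive nullity increments [3, 2] count blocks of size ≥ k; block sizes are [2, 2, 1].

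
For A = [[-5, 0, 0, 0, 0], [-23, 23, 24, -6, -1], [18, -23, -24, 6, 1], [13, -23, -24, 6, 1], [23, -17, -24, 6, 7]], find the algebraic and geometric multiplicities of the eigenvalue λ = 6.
The characteristic polynomial is x^2(x - 6)^2(x + 5), so the factor x - 6 appears with exponent 2: the algebraic multiplicity is 2.

rank(A - 6I) = 4, so the eigenspace has dimension 5 - 4 = 1: the geometric multiplicity is 1.

Since 1 < 2, A is not diagonalizable.

algebraic multiplicity 2, geometric multiplicity 1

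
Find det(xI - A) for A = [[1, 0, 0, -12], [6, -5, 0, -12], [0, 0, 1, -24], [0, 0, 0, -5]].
χ_A(x) = (x - 1)^2(x + 5)^2

xI - A = [[x - 1, 0, 0, 12], [-6, x + 5, 0, 12], [0, 0, x - 1, 24], [0, 0, 0, x + 5]].

Expanding det(xI - A) along the first row:
det(xI - A) = + (x - 1)·det([[x + 5, 0, 12], [0, x - 1, 24], [0, 0, x + 5]]) - (0)·det([[-6, 0, 12], [0, x - 1, 24], [0, 0, x + 5]]) + (0)·det([[-6, x + 5, 12], [0, 0, 24], [0, 0, x + 5]]) - (12)·det([[-6, x + 5, 0], [0, 0, x - 1], [0, 0, 0]]).

Evaluating gives χ_A(x) = x^4 + 8x^3 + 6x^2 - 40x + 25 = (x - 1)^2(x + 5)^2.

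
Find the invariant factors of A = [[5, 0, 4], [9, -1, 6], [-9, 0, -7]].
x + 1, (x + 1)^2

The Jordan structure of A has elementary divisors (x + 1)^2, (x + 1). Arranging the block sizes at each eigenvalue in decreasing order and taking row products gives the invariant factors.

Invariant factors (smallest first, each dividing the next): x + 1, (x + 1)^2.

Check: the last factor (x + 1)^2 is the minimal polynomial, and the product (x + 1)^3 is the characteristic polynomial.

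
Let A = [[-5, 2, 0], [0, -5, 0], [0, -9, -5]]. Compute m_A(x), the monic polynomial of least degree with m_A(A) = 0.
m_A(x) = (x + 5)^2

The characteristic polynomial factors as (x + 5)^3. The minimal polynomial is ∏(x - λ)^{k_λ} where k_λ is the size of the largest Jordan block at λ.

For λ = -5: rank(A + 5I) = 1, and the largest Jordan block has size 2 (the smallest k with rank((A + 5I)^k) = rank((A + 5I)^(k+1))).

So m_A(x) = (x + 5)^2.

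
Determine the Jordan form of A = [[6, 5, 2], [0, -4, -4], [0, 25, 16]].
J = [[6, 1, 0], [0, 6, 0], [0, 0, 6]]

The characteristic polynomial is det(xI - A) = (x - 6)^3, so the eigenvalues are 6 (algebraic multiplicity 3).

For λ = 6: rank(A - 6I) = 1, rank((A - 6I)^2) = 0. The eigenspace has dimension 3 - 1 = 2, so there are 2 Jordan blocks; the rank sequence gives block sizes [2, 1].

Assembling the blocks gives the Jordan form J above.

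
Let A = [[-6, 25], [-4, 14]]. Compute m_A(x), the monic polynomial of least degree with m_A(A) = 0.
The characteristic polynomial factors as (x - 4)^2. The minimal polynomial is ∏(x - λ)^{k_λ} where k_λ is the size of the largest Jordan block at λ.

For λ = 4: rank(A - 4I) = 1, and the largest Jordan block has size 2 (the smallest k with rank((A - 4I)^k) = rank((A - 4I)^(k+1))).

So m_A(x) = (x - 4)^2.

m_A(x) = (x - 4)^2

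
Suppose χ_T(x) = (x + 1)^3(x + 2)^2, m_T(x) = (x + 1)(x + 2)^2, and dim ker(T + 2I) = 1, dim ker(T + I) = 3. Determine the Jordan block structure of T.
λ = -2: algebraic multiplicity 2 (exponent in χ_T), largest block size 2 (exponent in m_T), 1 block (geometric multiplicity). This forces block sizes [2].
λ = -1: algebraic multiplicity 3 (exponent in χ_T), largest block size 1 (exponent in m_T), 3 blocks (geometric multiplicity). These force block sizes [1, 1, 1].

Jordan blocks: (-2, 2), (-1, 1), (-1, 1), (-1, 1)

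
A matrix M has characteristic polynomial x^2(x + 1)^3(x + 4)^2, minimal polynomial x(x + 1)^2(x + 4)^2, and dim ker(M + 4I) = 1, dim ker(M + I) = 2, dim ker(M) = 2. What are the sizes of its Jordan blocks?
λ = -4: algebraic multiplicity 2 (exponent in χ_M), largest block size 2 (exponent in m_M), 1 block (geometric multiplicity). This forces block sizes [2].
λ = -1: algebraic multiplicity 3 (exponent in χ_M), largest block size 2 (exponent in m_M), 2 blocks (geometric multiplicity). These force block sizes [2, 1].
λ = 0: algebraic multiplicity 2 (exponent in χ_M), largest block size 1 (exponent in m_M), 2 blocks (geometric multiplicity). These force block sizes [1, 1].

Jordan blocks: (-4, 2), (-1, 2), (-1, 1), (0, 1), (0, 1)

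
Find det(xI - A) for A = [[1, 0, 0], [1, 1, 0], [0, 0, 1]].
χ_A(x) = (x - 1)^3

xI - A = [[x - 1, 0, 0], [-1, x - 1, 0], [0, 0, x - 1]].

Expanding det(xI - A) along the first row:
det(xI - A) = + (x - 1)·det([[x - 1, 0], [0, x - 1]]) - (0)·det([[-1, 0], [0, x - 1]]) + (0)·det([[-1, x - 1], [0, 0]]).

Evaluating gives χ_A(x) = x^3 - 3x^2 + 3x - 1 = (x - 1)^3.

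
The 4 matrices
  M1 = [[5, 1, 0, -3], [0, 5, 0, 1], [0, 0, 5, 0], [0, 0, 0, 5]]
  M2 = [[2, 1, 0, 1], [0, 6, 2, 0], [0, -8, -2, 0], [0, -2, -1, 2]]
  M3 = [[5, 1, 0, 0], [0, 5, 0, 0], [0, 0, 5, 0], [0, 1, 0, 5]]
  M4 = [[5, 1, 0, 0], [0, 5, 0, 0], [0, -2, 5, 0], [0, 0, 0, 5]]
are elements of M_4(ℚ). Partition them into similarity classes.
Characteristic polynomials: χ_{M1} = (x - 5)^4, χ_{M2} = (x - 2)^4, χ_{M3} = (x - 5)^4, χ_{M4} = (x - 5)^4.

{M1}: invariant factors x - 5, (x - 5)^3.

{M2}: invariant factors x - 2, (x - 2)^3.

{M3, M4}: invariant factors x - 5, x - 5, (x - 5)^2.

Matrices are similar if and only if their invariant-factor lists agree; the partition into similarity classes is {M1}, {M2}, {M3, M4}.

3 classes: {M1}, {M2}, {M3, M4}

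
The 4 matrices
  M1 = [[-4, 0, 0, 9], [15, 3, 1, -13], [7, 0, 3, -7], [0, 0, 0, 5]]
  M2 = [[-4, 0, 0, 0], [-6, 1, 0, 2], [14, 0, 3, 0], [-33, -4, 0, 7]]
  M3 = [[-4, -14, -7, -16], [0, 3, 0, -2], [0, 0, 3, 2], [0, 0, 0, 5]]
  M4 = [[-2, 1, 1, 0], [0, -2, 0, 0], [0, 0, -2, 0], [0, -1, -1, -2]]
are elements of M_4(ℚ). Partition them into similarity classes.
3 classes: {M1}, {M2, M3}, {M4}

Characteristic polynomials: χ_{M1} = (x - 5)(x - 3)^2(x + 4), χ_{M2} = (x - 5)(x - 3)^2(x + 4), χ_{M3} = (x - 5)(x - 3)^2(x + 4), χ_{M4} = (x + 2)^4.

{M1}: invariant factors (x - 5)(x - 3)^2(x + 4).

{M2, M3}: invariant factors x - 3, (x - 5)(x - 3)(x + 4).

{M4}: invariant factors x + 2, x + 2, (x + 2)^2.

Matrices are similar if and only if their invariant-factor lists agree; the partition into similarity classes is {M1}, {M2, M3}, {M4}.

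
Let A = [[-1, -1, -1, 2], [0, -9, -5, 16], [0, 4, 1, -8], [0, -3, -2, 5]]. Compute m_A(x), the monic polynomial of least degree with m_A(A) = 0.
The characteristic polynomial factors as (x + 1)^4. The minimal polynomial is ∏(x - λ)^{k_λ} where k_λ is the size of the largest Jordan block at λ.

For λ = -1: rank(A + I) = 2, and the largest Jordan block has size 3 (the smallest k with rank((A + I)^k) = rank((A + I)^(k+1))).

So m_A(x) = (x + 1)^3.

m_A(x) = (x + 1)^3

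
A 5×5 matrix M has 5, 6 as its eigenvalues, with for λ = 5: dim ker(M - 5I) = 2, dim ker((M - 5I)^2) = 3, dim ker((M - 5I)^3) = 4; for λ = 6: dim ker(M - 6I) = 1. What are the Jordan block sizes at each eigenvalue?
Jordan blocks: (5, 3), (5, 1), (6, 1)

λ = 5: successive nullity increments [2, 1, 1] count blocks of size ≥ k; block sizes are [3, 1].
λ = 6: successive nullity increments [1] count blocks of size ≥ k; block sizes are [1].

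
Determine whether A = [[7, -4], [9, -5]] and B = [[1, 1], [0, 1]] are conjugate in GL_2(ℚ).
Two matrices over a field are similar if and only if they have the same invariant factors.

Both A and B have characteristic polynomial (x - 1)^2 and minimal polynomial (x - 1)^2. Computing further, both have invariant factors (x - 1)^2. Hence A and B are similar.

Yes.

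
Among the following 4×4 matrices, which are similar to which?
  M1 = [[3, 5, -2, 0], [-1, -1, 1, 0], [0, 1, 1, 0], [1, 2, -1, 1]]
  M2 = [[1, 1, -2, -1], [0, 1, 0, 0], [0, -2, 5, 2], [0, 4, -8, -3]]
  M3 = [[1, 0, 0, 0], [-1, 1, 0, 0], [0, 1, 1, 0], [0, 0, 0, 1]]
2 classes: {M1, M3}, {M2}

Characteristic polynomials: χ_{M1} = (x - 1)^4, χ_{M2} = (x - 1)^4, χ_{M3} = (x - 1)^4.

{M1, M3}: invariant factors x - 1, (x - 1)^3.

{M2}: invariant factors x - 1, x - 1, (x - 1)^2.

Matrices are similar if and only if their invariant-factor lists agree; the partition into similarity classes is {M1, M3}, {M2}.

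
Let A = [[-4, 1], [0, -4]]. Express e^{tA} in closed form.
A has Jordan form J = [[-4, 1], [0, -4]] with A = PJP^{-1}, so e^{tA} = P e^{tJ} P^{-1}.

For a Jordan block J_k(λ), e^{tJ_k(λ)} = e^{λt} · (I + tN + t^2 N^2/2! + ... + t^{k-1} N^{k-1}/(k-1)!) where N is the nilpotent superdiagonal part.

Assembling the blocks and conjugating back gives the entries of e^{tA} as shown above.

e^{tA} = [[e^{-4*t}, t*e^{-4*t}], [0, e^{-4*t}]]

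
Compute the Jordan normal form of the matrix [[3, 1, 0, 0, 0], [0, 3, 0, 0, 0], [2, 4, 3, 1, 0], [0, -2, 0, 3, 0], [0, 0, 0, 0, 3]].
J = [[3, 1, 0, 0, 0], [0, 3, 0, 0, 0], [0, 0, 3, 1, 0], [0, 0, 0, 3, 0], [0, 0, 0, 0, 3]]

The characteristic polynomial is det(xI - A) = (x - 3)^5, so the eigenvalues are 3 (algebraic multiplicity 5).

For λ = 3: rank(A - 3I) = 2, rank((A - 3I)^2) = 0. The eigenspace has dimension 5 - 2 = 3, so there are 3 Jordan blocks; the rank sequence gives block sizes [2, 2, 1].

Assembling the blocks gives the Jordan form J above.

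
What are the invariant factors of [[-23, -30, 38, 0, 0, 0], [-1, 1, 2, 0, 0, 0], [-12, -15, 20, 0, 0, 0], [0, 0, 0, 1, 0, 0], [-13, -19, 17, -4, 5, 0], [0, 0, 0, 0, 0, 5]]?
The Jordan structure of A has elementary divisors (x + 4), (x - 1)^2, (x - 1), (x - 5), (x - 5). Arranging the block sizes at each eigenvalue in decreasing order and taking row products gives the invariant factors.

Invariant factors (smallest first, each dividing the next): (x - 5)(x - 1), (x - 5)(x - 1)^2(x + 4).

Check: the last factor (x - 5)(x - 1)^2(x + 4) is the minimal polynomial, and the product (x - 5)^2(x - 1)^3(x + 4) is the characteristic polynomial.

(x - 5)(x - 1), (x - 5)(x - 1)^2(x + 4)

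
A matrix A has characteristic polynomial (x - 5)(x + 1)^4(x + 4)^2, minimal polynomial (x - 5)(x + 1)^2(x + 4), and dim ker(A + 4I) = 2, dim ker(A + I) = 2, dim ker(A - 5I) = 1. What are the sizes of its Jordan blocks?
λ = -4: algebraic multiplicity 2 (exponent in χ_A), largest block size 1 (exponent in m_A), 2 blocks (geometric multiplicity). These force block sizes [1, 1].
λ = -1: algebraic multiplicity 4 (exponent in χ_A), largest block size 2 (exponent in m_A), 2 blocks (geometric multiplicity). These force block sizes [2, 2].
λ = 5: algebraic multiplicity 1 (exponent in χ_A), largest block size 1 (exponent in m_A), 1 block (geometric multiplicity). This forces block sizes [1].

Jordan blocks: (-4, 1), (-4, 1), (-1, 2), (-1, 2), (5, 1)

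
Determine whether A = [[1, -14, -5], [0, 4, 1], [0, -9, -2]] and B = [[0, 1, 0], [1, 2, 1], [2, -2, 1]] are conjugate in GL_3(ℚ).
Yes.

Two matrices over a field are similar if and only if they have the same invariant factors.

Both A and B have characteristic polynomial (x - 1)^3 and minimal polynomial (x - 1)^3. Computing further, both have invariant factors (x - 1)^3. Hence A and B are similar.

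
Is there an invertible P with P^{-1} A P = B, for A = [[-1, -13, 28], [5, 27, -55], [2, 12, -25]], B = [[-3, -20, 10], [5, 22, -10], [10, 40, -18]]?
No.

Both have characteristic polynomial (x - 2)^2(x + 3), but the minimal polynomial of A is (x - 2)^2(x + 3) while the minimal polynomial of B is (x - 2)(x + 3). The minimal polynomial is a similarity invariant, so A and B are not similar.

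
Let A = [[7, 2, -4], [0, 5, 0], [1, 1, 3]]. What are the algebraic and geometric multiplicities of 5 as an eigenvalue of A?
algebraic multiplicity 3, geometric multiplicity 2

The characteristic polynomial is (x - 5)^3, so the factor x - 5 appears with exponent 3: the algebraic multiplicity is 3.

rank(A - 5I) = 1, so the eigenspace has dimension 3 - 1 = 2: the geometric multiplicity is 2.

Since 2 < 3, A is not diagonalizable.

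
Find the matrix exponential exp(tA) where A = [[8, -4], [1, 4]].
A has Jordan form J = [[6, 1], [0, 6]] with A = PJP^{-1}, so e^{tA} = P e^{tJ} P^{-1}.

For a Jordan block J_k(λ), e^{tJ_k(λ)} = e^{λt} · (I + tN + t^2 N^2/2! + ... + t^{k-1} N^{k-1}/(k-1)!) where N is the nilpotent superdiagonal part.

Assembling the blocks and conjugating back gives the entries of e^{tA} as shown above.

e^{tA} = [[(2*t + 1)*e^{6*t}, -4*t*e^{6*t}], [t*e^{6*t}, (1 - 2*t)*e^{6*t}]]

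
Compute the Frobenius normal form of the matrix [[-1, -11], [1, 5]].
The invariant factors of A (the non-unit diagonal entries of the Smith normal form of xI - A over ℚ[x]) are x^2 - 4x + 6, each dividing the next. The characteristic polynomial is their product, x^2 - 4x + 6.

The rational canonical form is the block-diagonal matrix of companion matrices C(f_i):
R = [[0, -6], [1, 4]].

Note the characteristic polynomial does not split into linear factors over ℚ, so A has no Jordan form over ℚ; the rational canonical form exists over any field.

R = [[0, -6], [1, 4]]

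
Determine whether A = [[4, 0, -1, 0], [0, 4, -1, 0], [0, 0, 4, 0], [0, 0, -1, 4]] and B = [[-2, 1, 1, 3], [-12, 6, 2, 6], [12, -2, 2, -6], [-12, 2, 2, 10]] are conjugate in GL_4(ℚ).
Yes.

Two matrices over a field are similar if and only if they have the same invariant factors.

Both A and B have characteristic polynomial (x - 4)^4 and minimal polynomial (x - 4)^2. Computing further, both have invariant factors x - 4, x - 4, (x - 4)^2. Hence A and B are similar.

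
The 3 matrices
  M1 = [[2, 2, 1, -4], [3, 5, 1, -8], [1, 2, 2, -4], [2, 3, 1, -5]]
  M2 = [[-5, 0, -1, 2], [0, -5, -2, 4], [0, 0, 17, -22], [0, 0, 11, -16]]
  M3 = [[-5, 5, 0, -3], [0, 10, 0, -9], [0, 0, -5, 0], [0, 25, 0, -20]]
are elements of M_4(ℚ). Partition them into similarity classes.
3 classes: {M1}, {M2}, {M3}

Characteristic polynomials: χ_{M1} = (x - 1)^4, χ_{M2} = (x - 6)(x + 5)^3, χ_{M3} = (x + 5)^4.

{M1}: invariant factors (x - 1)^2, (x - 1)^2.

{M2}: invariant factors x + 5, (x - 6)(x + 5)^2.

{M3}: invariant factors x + 5, x + 5, (x + 5)^2.

Matrices are similar if and only if their invariant-factor lists agree; the partition into similarity classes is {M1}, {M2}, {M3}.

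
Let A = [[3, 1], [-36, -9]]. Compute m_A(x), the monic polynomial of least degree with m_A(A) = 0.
m_A(x) = (x + 3)^2

The characteristic polynomial factors as (x + 3)^2. The minimal polynomial is ∏(x - λ)^{k_λ} where k_λ is the size of the largest Jordan block at λ.

For λ = -3: rank(A + 3I) = 1, and the largest Jordan block has size 2 (the smallest k with rank((A + 3I)^k) = rank((A + 3I)^(k+1))).

So m_A(x) = (x + 3)^2.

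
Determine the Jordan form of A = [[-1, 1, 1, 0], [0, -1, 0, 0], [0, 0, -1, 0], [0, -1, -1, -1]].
J = [[-1, 1, 0, 0], [0, -1, 0, 0], [0, 0, -1, 0], [0, 0, 0, -1]]

The characteristic polynomial is det(xI - A) = (x + 1)^4, so the eigenvalues are -1 (algebraic multiplicity 4).

For λ = -1: rank(A + I) = 1, rank((A + I)^2) = 0. The eigenspace has dimension 4 - 1 = 3, so there are 3 Jordan blocks; the rank sequence gives block sizes [2, 1, 1].

Assembling the blocks gives the Jordan form J above.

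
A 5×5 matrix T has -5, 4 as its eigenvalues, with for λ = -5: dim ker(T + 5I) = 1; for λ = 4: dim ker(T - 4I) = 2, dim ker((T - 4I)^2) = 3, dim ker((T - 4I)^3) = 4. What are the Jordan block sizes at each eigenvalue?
λ = -5: successive nullity increments [1] count blocks of size ≥ k; block sizes are [1].
λ = 4: successive nullity increments [2, 1, 1] count blocks of size ≥ k; block sizes are [3, 1].

Jordan blocks: (-5, 1), (4, 3), (4, 1)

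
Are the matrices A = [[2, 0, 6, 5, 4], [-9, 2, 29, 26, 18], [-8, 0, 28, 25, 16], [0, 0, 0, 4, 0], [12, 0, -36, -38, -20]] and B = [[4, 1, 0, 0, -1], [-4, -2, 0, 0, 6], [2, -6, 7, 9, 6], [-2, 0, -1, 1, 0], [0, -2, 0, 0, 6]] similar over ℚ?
Two matrices over a field are similar if and only if they have the same invariant factors.

Both A and B have characteristic polynomial (x - 4)^3(x - 2)^2 and minimal polynomial (x - 4)^2(x - 2)^2. Computing further, both have invariant factors x - 4, (x - 4)^2(x - 2)^2. Hence A and B are similar.

Yes.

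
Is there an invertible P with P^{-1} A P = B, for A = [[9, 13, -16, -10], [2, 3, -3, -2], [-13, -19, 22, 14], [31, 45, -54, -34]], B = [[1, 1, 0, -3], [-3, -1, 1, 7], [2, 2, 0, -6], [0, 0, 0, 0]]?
Yes.

Two matrices over a field are similar if and only if they have the same invariant factors.

Both A and B have characteristic polynomial x^4 and minimal polynomial x^3. Computing further, both have invariant factors x, x^3. Hence A and B are similar.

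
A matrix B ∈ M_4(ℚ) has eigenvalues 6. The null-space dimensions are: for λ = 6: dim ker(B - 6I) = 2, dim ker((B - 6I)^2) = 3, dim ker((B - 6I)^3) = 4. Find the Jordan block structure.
Jordan blocks: (6, 3), (6, 1)

λ = 6: successive nullity increments [2, 1, 1] count blocks of size ≥ k; block sizes are [3, 1].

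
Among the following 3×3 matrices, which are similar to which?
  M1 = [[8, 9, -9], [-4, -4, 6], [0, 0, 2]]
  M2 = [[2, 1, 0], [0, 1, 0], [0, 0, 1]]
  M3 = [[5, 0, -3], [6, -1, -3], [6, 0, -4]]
Characteristic polynomials: χ_{M1} = (x - 2)^3, χ_{M2} = (x - 2)(x - 1)^2, χ_{M3} = (x - 2)(x + 1)^2.

{M1}: invariant factors x - 2, (x - 2)^2.

{M2}: invariant factors x - 1, (x - 2)(x - 1).

{M3}: invariant factors x + 1, (x - 2)(x + 1).

Matrices are similar if and only if their invariant-factor lists agree; the partition into similarity classes is {M1}, {M2}, {M3}.

3 classes: {M1}, {M2}, {M3}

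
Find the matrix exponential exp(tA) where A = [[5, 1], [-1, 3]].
e^{tA} = [[(t + 1)*e^{4*t}, t*e^{4*t}], [-t*e^{4*t}, (1 - t)*e^{4*t}]]

A has Jordan form J = [[4, 1], [0, 4]] with A = PJP^{-1}, so e^{tA} = P e^{tJ} P^{-1}.

For a Jordan block J_k(λ), e^{tJ_k(λ)} = e^{λt} · (I + tN + t^2 N^2/2! + ... + t^{k-1} N^{k-1}/(k-1)!) where N is the nilpotent superdiagonal part.

Assembling the blocks and conjugating back gives the entries of e^{tA} as shown above.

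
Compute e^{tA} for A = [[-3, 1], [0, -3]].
A has Jordan form J = [[-3, 1], [0, -3]] with A = PJP^{-1}, so e^{tA} = P e^{tJ} P^{-1}.

For a Jordan block J_k(λ), e^{tJ_k(λ)} = e^{λt} · (I + tN + t^2 N^2/2! + ... + t^{k-1} N^{k-1}/(k-1)!) where N is the nilpotent superdiagonal part.

Assembling the blocks and conjugating back gives the entries of e^{tA} as shown above.

e^{tA} = [[e^{-3*t}, t*e^{-3*t}], [0, e^{-3*t}]]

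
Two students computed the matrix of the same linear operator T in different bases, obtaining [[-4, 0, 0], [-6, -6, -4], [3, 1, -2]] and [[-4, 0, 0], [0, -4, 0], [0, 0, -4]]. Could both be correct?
Both have characteristic polynomial (x + 4)^3, but the minimal polynomial of A is (x + 4)^2 while the minimal polynomial of B is x + 4. The minimal polynomial is a similarity invariant, so A and B are not similar.

No.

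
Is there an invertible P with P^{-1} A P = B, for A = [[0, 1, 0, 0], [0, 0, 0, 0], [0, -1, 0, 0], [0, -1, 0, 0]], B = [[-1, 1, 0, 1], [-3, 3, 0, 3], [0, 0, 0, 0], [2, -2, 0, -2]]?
Two matrices over a field are similar if and only if they have the same invariant factors.

Both A and B have characteristic polynomial x^4 and minimal polynomial x^2. Computing further, both have invariant factors x, x, x^2. Hence A and B are similar.

Yes.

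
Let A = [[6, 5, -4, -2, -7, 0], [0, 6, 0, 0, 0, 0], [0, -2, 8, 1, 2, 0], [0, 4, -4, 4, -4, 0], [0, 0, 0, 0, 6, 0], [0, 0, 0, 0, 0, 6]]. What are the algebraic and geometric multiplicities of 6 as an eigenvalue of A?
The characteristic polynomial is (x - 6)^6, so the factor x - 6 appears with exponent 6: the algebraic multiplicity is 6.

rank(A - 6I) = 2, so the eigenspace has dimension 6 - 2 = 4: the geometric multiplicity is 4.

Since 4 < 6, A is not diagonalizable.

algebraic multiplicity 6, geometric multiplicity 4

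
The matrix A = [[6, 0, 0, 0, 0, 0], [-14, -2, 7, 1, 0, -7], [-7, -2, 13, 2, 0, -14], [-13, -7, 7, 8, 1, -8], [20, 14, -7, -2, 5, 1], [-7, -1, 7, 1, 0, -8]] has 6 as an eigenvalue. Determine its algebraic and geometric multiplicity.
algebraic multiplicity 4, geometric multiplicity 2

The characteristic polynomial is (x - 6)^4(x + 1)^2, so the factor x - 6 appears with exponent 4: the algebraic multiplicity is 4.

rank(A - 6I) = 4, so the eigenspace has dimension 6 - 4 = 2: the geometric multiplicity is 2.

Since 2 < 4, A is not diagonalizable.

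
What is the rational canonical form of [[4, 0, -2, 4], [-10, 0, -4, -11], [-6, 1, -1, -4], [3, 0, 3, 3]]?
R = [[0, 0, 0, 18], [1, 0, 0, -21], [0, 1, 0, 3], [0, 0, 1, 6]]

The invariant factors of A (the non-unit diagonal entries of the Smith normal form of xI - A over ℚ[x]) are (x - 6)(x^3 - 3x + 3), each dividing the next. The characteristic polynomial is their product, (x - 6)(x^3 - 3x + 3).

The rational canonical form is the block-diagonal matrix of companion matrices C(f_i):
R = [[0, 0, 0, 18], [1, 0, 0, -21], [0, 1, 0, 3], [0, 0, 1, 6]].

Note the characteristic polynomial does not split into linear factors over ℚ, so A has no Jordan form over ℚ; the rational canonical form exists over any field.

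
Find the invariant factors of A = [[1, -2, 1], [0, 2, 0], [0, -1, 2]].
The Jordan structure of A has elementary divisors (x - 1), (x - 2)^2. Arranging the block sizes at each eigenvalue in decreasing order and taking row products gives the invariant factors.

Invariant factors (smallest first, each dividing the next): (x - 2)^2(x - 1).

Check: the last factor (x - 2)^2(x - 1) is the minimal polynomial, and the product (x - 2)^2(x - 1) is the characteristic polynomial.

(x - 2)^2(x - 1)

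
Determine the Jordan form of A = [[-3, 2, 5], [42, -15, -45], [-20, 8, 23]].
J = [[1, 1, 0], [0, 1, 0], [0, 0, 3]]

The characteristic polynomial is det(xI - A) = (x - 3)(x - 1)^2, so the eigenvalues are 1 (algebraic multiplicity 2), 3 (algebraic multiplicity 1).

For λ = 1: rank(A - I) = 2, rank((A - I)^2) = 1. The eigenspace has dimension 3 - 2 = 1, so there is 1 Jordan block; the rank sequence gives block sizes [2].

For λ = 3: algebraic multiplicity 1 gives one 1×1 block.

Assembling the blocks gives the Jordan form J above.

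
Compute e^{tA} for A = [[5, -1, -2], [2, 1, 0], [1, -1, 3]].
A has Jordan form J = [[3, 1, 0], [0, 3, 1], [0, 0, 3]] with A = PJP^{-1}, so e^{tA} = P e^{tJ} P^{-1}.

For a Jordan block J_k(λ), e^{tJ_k(λ)} = e^{λt} · (I + tN + t^2 N^2/2! + ... + t^{k-1} N^{k-1}/(k-1)!) where N is the nilpotent superdiagonal part.

Assembling the blocks and conjugating back gives the entries of e^{tA} as shown above.

e^{tA} = [[(2*t + 1)*e^{3*t}, t*(t - 1)*e^{3*t}, -2*t*(t + 1)*e^{3*t}], [2*t*e^{3*t}, (t^2 - 2*t + 1)*e^{3*t}, -2*t^2*e^{3*t}], [t*e^{3*t}, t*(t - 2)*e^{3*t}/2, (1 - t^2)*e^{3*t}]]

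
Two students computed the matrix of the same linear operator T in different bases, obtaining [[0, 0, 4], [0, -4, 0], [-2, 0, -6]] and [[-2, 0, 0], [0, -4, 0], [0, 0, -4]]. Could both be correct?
Two matrices over a field are similar if and only if they have the same invariant factors.

Both A and B have characteristic polynomial (x + 2)(x + 4)^2 and minimal polynomial (x + 2)(x + 4). Computing further, both have invariant factors x + 4, (x + 2)(x + 4). Hence A and B are similar.

Yes.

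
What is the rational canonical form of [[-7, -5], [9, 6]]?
R = [[0, -3], [1, -1]]

The invariant factors of A (the non-unit diagonal entries of the Smith normal form of xI - A over ℚ[x]) are x^2 + x + 3, each dividing the next. The characteristic polynomial is their product, x^2 + x + 3.

The rational canonical form is the block-diagonal matrix of companion matrices C(f_i):
R = [[0, -3], [1, -1]].

Note the characteristic polynomial does not split into linear factors over ℚ, so A has no Jordan form over ℚ; the rational canonical form exists over any field.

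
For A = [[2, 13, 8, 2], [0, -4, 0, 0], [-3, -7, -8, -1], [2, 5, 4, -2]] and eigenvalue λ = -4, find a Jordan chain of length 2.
v_1 = [[-2, 1, 0, 0]]^T, v_2 = [[1, 0, -1, 1]]^T

We seek v_1 ∈ ker((A + 4I)^2) \ ker(A + 4I), then set v_{i+1} = (A + 4I) v_i.

One such chain is v_1 = [[-2, 1, 0, 0]]^T, v_2 = [[1, 0, -1, 1]]^T. Check: (A + 4I) v_2 = [[0, 0, 0, 0]]^T = 0.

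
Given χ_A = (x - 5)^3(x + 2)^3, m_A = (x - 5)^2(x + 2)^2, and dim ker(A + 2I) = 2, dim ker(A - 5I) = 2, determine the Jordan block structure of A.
Jordan blocks: (-2, 2), (-2, 1), (5, 2), (5, 1)

λ = -2: algebraic multiplicity 3 (exponent in χ_A), largest block size 2 (exponent in m_A), 2 blocks (geometric multiplicity). These force block sizes [2, 1].
λ = 5: algebraic multiplicity 3 (exponent in χ_A), largest block size 2 (exponent in m_A), 2 blocks (geometric multiplicity). These force block sizes [2, 1].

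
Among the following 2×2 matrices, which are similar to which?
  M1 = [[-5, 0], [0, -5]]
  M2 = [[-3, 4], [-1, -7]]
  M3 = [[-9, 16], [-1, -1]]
2 classes: {M1}, {M2, M3}

Characteristic polynomials: χ_{M1} = (x + 5)^2, χ_{M2} = (x + 5)^2, χ_{M3} = (x + 5)^2.

{M1}: invariant factors x + 5, x + 5.

{M2, M3}: invariant factors (x + 5)^2.

Matrices are similar if and only if their invariant-factor lists agree; the partition into similarity classes is {M1}, {M2, M3}.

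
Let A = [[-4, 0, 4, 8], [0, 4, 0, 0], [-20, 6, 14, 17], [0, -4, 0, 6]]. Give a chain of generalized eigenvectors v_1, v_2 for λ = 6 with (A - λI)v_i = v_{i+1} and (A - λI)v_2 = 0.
v_1 = [[-1, 0, -4, 1]]^T, v_2 = [[2, 0, 5, 0]]^T

We seek v_1 ∈ ker((A - 6I)^2) \ ker(A - 6I), then set v_{i+1} = (A - 6I) v_i.

One such chain is v_1 = [[-1, 0, -4, 1]]^T, v_2 = [[2, 0, 5, 0]]^T. Check: (A - 6I) v_2 = [[0, 0, 0, 0]]^T = 0.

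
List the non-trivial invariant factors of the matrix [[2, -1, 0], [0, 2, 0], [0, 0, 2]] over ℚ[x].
x - 2, (x - 2)^2

The Jordan structure of A has elementary divisors (x - 2)^2, (x - 2). Arranging the block sizes at each eigenvalue in decreasing order and taking row products gives the invariant factors.

Invariant factors (smallest first, each dividing the next): x - 2, (x - 2)^2.

Check: the last factor (x - 2)^2 is the minimal polynomial, and the product (x - 2)^3 is the characteristic polynomial.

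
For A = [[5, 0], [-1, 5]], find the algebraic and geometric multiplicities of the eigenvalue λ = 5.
algebraic multiplicity 2, geometric multiplicity 1

The characteristic polynomial is (x - 5)^2, so the factor x - 5 appears with exponent 2: the algebraic multiplicity is 2.

rank(A - 5I) = 1, so the eigenspace has dimension 2 - 1 = 1: the geometric multiplicity is 1.

Since 1 < 2, A is not diagonalizable.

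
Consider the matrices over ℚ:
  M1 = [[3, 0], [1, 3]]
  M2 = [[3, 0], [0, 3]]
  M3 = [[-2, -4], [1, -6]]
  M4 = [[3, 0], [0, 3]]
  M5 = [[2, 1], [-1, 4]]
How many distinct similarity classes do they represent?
Characteristic polynomials: χ_{M1} = (x - 3)^2, χ_{M2} = (x - 3)^2, χ_{M3} = (x + 4)^2, χ_{M4} = (x - 3)^2, χ_{M5} = (x - 3)^2.

{M1, M5}: invariant factors (x - 3)^2.

{M2, M4}: invariant factors x - 3, x - 3.

{M3}: invariant factors (x + 4)^2.

Matrices are similar if and only if their invariant-factor lists agree; the partition into similarity classes is {M1, M5}, {M2, M4}, {M3}.

3 classes: {M1, M5}, {M2, M4}, {M3}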